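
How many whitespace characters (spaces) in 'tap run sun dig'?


\s matches whitespace characters (spaces, tabs, etc.).
Text: 'tap run sun dig'
This text has 4 words separated by spaces.
Number of spaces = number of words - 1 = 4 - 1 = 3

3


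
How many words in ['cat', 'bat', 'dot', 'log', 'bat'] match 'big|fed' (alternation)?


Alternation 'big|fed' matches either 'big' or 'fed'.
Checking each word:
  'cat' -> no
  'bat' -> no
  'dot' -> no
  'log' -> no
  'bat' -> no
Matches: []
Count: 0

0


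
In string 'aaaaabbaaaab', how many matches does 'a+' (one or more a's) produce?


Pattern 'a+' matches one or more consecutive a's.
String: 'aaaaabbaaaab'
Scanning for runs of a:
  Match 1: 'aaaaa' (length 5)
  Match 2: 'aaaa' (length 4)
Total matches: 2

2


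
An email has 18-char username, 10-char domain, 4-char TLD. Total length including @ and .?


An email address has format: username@domain.tld
Username length: 18
'@' character: 1
Domain length: 10
'.' character: 1
TLD length: 4
Total = 18 + 1 + 10 + 1 + 4 = 34

34


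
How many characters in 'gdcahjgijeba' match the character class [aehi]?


Character class [aehi] matches any of: {a, e, h, i}
Scanning string 'gdcahjgijeba' character by character:
  pos 0: 'g' -> no
  pos 1: 'd' -> no
  pos 2: 'c' -> no
  pos 3: 'a' -> MATCH
  pos 4: 'h' -> MATCH
  pos 5: 'j' -> no
  pos 6: 'g' -> no
  pos 7: 'i' -> MATCH
  pos 8: 'j' -> no
  pos 9: 'e' -> MATCH
  pos 10: 'b' -> no
  pos 11: 'a' -> MATCH
Total matches: 5

5


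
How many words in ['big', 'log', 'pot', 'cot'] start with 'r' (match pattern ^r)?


Pattern ^r anchors to start of word. Check which words begin with 'r':
  'big' -> no
  'log' -> no
  'pot' -> no
  'cot' -> no
Matching words: []
Count: 0

0


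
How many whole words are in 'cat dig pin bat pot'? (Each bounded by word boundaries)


Word boundaries (\b) mark the start/end of each word.
Text: 'cat dig pin bat pot'
Splitting by whitespace:
  Word 1: 'cat'
  Word 2: 'dig'
  Word 3: 'pin'
  Word 4: 'bat'
  Word 5: 'pot'
Total whole words: 5

5


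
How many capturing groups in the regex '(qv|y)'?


To count capturing groups, count each '(' that starts a group.
Pattern: '(qv|y)'
Walking through the pattern:
  Position 0: '(' -> group #1
Total capturing groups: 1

1


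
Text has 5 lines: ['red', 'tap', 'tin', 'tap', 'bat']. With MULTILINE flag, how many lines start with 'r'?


With MULTILINE flag, ^ matches the start of each line.
Lines: ['red', 'tap', 'tin', 'tap', 'bat']
Checking which lines start with 'r':
  Line 1: 'red' -> MATCH
  Line 2: 'tap' -> no
  Line 3: 'tin' -> no
  Line 4: 'tap' -> no
  Line 5: 'bat' -> no
Matching lines: ['red']
Count: 1

1


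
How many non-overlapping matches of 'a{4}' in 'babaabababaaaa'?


Pattern 'a{4}' matches exactly 4 consecutive a's (greedy, non-overlapping).
String: 'babaabababaaaa'
Scanning for runs of a's:
  Run at pos 1: 'a' (length 1) -> 0 match(es)
  Run at pos 3: 'aa' (length 2) -> 0 match(es)
  Run at pos 6: 'a' (length 1) -> 0 match(es)
  Run at pos 8: 'a' (length 1) -> 0 match(es)
  Run at pos 10: 'aaaa' (length 4) -> 1 match(es)
Matches found: ['aaaa']
Total: 1

1


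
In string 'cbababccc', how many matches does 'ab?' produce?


Pattern 'ab?' matches 'a' optionally followed by 'b'.
String: 'cbababccc'
Scanning left to right for 'a' then checking next char:
  Match 1: 'ab' (a followed by b)
  Match 2: 'ab' (a followed by b)
Total matches: 2

2


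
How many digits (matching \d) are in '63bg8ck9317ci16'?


\d matches any digit 0-9.
Scanning '63bg8ck9317ci16':
  pos 0: '6' -> DIGIT
  pos 1: '3' -> DIGIT
  pos 4: '8' -> DIGIT
  pos 7: '9' -> DIGIT
  pos 8: '3' -> DIGIT
  pos 9: '1' -> DIGIT
  pos 10: '7' -> DIGIT
  pos 13: '1' -> DIGIT
  pos 14: '6' -> DIGIT
Digits found: ['6', '3', '8', '9', '3', '1', '7', '1', '6']
Total: 9

9


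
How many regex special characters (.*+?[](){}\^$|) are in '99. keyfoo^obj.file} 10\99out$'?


Regex special characters are: . * + ? [ ] ( ) { } \ ^ $ |
Scanning '99. keyfoo^obj.file} 10\99out$':
  pos 2: '.' -> SPECIAL
  pos 10: '^' -> SPECIAL
  pos 14: '.' -> SPECIAL
  pos 19: '}' -> SPECIAL
  pos 23: '\' -> SPECIAL
  pos 29: '$' -> SPECIAL
Special chars found: ['.', '^', '.', '}', '\\', '$']
Total: 6

6


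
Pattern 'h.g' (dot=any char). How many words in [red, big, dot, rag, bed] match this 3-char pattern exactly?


Pattern 'h.g' means: starts with 'h', any single char, ends with 'g'.
Checking each word (must be exactly 3 chars):
  'red' (len=3): no
  'big' (len=3): no
  'dot' (len=3): no
  'rag' (len=3): no
  'bed' (len=3): no
Matching words: []
Total: 0

0


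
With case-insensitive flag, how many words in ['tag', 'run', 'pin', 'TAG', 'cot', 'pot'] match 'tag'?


Case-insensitive matching: compare each word's lowercase form to 'tag'.
  'tag' -> lower='tag' -> MATCH
  'run' -> lower='run' -> no
  'pin' -> lower='pin' -> no
  'TAG' -> lower='tag' -> MATCH
  'cot' -> lower='cot' -> no
  'pot' -> lower='pot' -> no
Matches: ['tag', 'TAG']
Count: 2

2


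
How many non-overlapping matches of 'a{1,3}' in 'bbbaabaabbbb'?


Pattern 'a{1,3}' matches between 1 and 3 consecutive a's (greedy).
String: 'bbbaabaabbbb'
Finding runs of a's and applying greedy matching:
  Run at pos 3: 'aa' (length 2)
  Run at pos 6: 'aa' (length 2)
Matches: ['aa', 'aa']
Count: 2

2


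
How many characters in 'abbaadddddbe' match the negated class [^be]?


Negated class [^be] matches any char NOT in {b, e}
Scanning 'abbaadddddbe':
  pos 0: 'a' -> MATCH
  pos 1: 'b' -> no (excluded)
  pos 2: 'b' -> no (excluded)
  pos 3: 'a' -> MATCH
  pos 4: 'a' -> MATCH
  pos 5: 'd' -> MATCH
  pos 6: 'd' -> MATCH
  pos 7: 'd' -> MATCH
  pos 8: 'd' -> MATCH
  pos 9: 'd' -> MATCH
  pos 10: 'b' -> no (excluded)
  pos 11: 'e' -> no (excluded)
Total matches: 8

8


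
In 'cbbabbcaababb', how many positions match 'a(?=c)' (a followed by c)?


Lookahead 'a(?=c)' matches 'a' only when followed by 'c'.
String: 'cbbabbcaababb'
Checking each position where char is 'a':
  pos 3: 'a' -> no (next='b')
  pos 7: 'a' -> no (next='a')
  pos 8: 'a' -> no (next='b')
  pos 10: 'a' -> no (next='b')
Matching positions: []
Count: 0

0


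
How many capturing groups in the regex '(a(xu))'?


To count capturing groups, count each '(' that starts a group.
Pattern: '(a(xu))'
Walking through the pattern:
  Position 0: '(' -> group #1
  Position 2: '(' -> group #2
Total capturing groups: 2

2


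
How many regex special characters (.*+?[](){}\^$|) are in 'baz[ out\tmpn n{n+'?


Regex special characters are: . * + ? [ ] ( ) { } \ ^ $ |
Scanning 'baz[ out\tmpn n{n+':
  pos 3: '[' -> SPECIAL
  pos 8: '\' -> SPECIAL
  pos 15: '{' -> SPECIAL
  pos 17: '+' -> SPECIAL
Special chars found: ['[', '\\', '{', '+']
Total: 4

4


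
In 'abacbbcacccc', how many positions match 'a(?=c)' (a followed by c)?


Lookahead 'a(?=c)' matches 'a' only when followed by 'c'.
String: 'abacbbcacccc'
Checking each position where char is 'a':
  pos 0: 'a' -> no (next='b')
  pos 2: 'a' -> MATCH (next='c')
  pos 7: 'a' -> MATCH (next='c')
Matching positions: [2, 7]
Count: 2

2


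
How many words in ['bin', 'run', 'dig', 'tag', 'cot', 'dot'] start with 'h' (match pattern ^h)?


Pattern ^h anchors to start of word. Check which words begin with 'h':
  'bin' -> no
  'run' -> no
  'dig' -> no
  'tag' -> no
  'cot' -> no
  'dot' -> no
Matching words: []
Count: 0

0


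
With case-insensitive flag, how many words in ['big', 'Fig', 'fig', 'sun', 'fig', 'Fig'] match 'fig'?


Case-insensitive matching: compare each word's lowercase form to 'fig'.
  'big' -> lower='big' -> no
  'Fig' -> lower='fig' -> MATCH
  'fig' -> lower='fig' -> MATCH
  'sun' -> lower='sun' -> no
  'fig' -> lower='fig' -> MATCH
  'Fig' -> lower='fig' -> MATCH
Matches: ['Fig', 'fig', 'fig', 'Fig']
Count: 4

4


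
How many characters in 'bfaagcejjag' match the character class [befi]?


Character class [befi] matches any of: {b, e, f, i}
Scanning string 'bfaagcejjag' character by character:
  pos 0: 'b' -> MATCH
  pos 1: 'f' -> MATCH
  pos 2: 'a' -> no
  pos 3: 'a' -> no
  pos 4: 'g' -> no
  pos 5: 'c' -> no
  pos 6: 'e' -> MATCH
  pos 7: 'j' -> no
  pos 8: 'j' -> no
  pos 9: 'a' -> no
  pos 10: 'g' -> no
Total matches: 3

3


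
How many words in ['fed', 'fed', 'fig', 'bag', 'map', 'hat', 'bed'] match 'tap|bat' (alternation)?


Alternation 'tap|bat' matches either 'tap' or 'bat'.
Checking each word:
  'fed' -> no
  'fed' -> no
  'fig' -> no
  'bag' -> no
  'map' -> no
  'hat' -> no
  'bed' -> no
Matches: []
Count: 0

0


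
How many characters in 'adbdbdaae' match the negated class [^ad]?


Negated class [^ad] matches any char NOT in {a, d}
Scanning 'adbdbdaae':
  pos 0: 'a' -> no (excluded)
  pos 1: 'd' -> no (excluded)
  pos 2: 'b' -> MATCH
  pos 3: 'd' -> no (excluded)
  pos 4: 'b' -> MATCH
  pos 5: 'd' -> no (excluded)
  pos 6: 'a' -> no (excluded)
  pos 7: 'a' -> no (excluded)
  pos 8: 'e' -> MATCH
Total matches: 3

3


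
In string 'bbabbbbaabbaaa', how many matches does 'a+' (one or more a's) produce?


Pattern 'a+' matches one or more consecutive a's.
String: 'bbabbbbaabbaaa'
Scanning for runs of a:
  Match 1: 'a' (length 1)
  Match 2: 'aa' (length 2)
  Match 3: 'aaa' (length 3)
Total matches: 3

3


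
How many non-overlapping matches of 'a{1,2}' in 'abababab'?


Pattern 'a{1,2}' matches between 1 and 2 consecutive a's (greedy).
String: 'abababab'
Finding runs of a's and applying greedy matching:
  Run at pos 0: 'a' (length 1)
  Run at pos 2: 'a' (length 1)
  Run at pos 4: 'a' (length 1)
  Run at pos 6: 'a' (length 1)
Matches: ['a', 'a', 'a', 'a']
Count: 4

4


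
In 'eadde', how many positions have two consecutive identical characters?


Looking for consecutive identical characters in 'eadde':
  pos 0-1: 'e' vs 'a' -> different
  pos 1-2: 'a' vs 'd' -> different
  pos 2-3: 'd' vs 'd' -> MATCH ('dd')
  pos 3-4: 'd' vs 'e' -> different
Consecutive identical pairs: ['dd']
Count: 1

1


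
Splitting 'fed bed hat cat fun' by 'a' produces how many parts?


Splitting by 'a' breaks the string at each occurrence of the separator.
Text: 'fed bed hat cat fun'
Parts after split:
  Part 1: 'fed bed h'
  Part 2: 't c'
  Part 3: 't fun'
Total parts: 3

3


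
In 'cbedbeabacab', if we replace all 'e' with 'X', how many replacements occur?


re.sub('e', 'X', text) replaces every occurrence of 'e' with 'X'.
Text: 'cbedbeabacab'
Scanning for 'e':
  pos 2: 'e' -> replacement #1
  pos 5: 'e' -> replacement #2
Total replacements: 2

2


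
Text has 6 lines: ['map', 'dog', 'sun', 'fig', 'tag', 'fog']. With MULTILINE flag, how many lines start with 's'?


With MULTILINE flag, ^ matches the start of each line.
Lines: ['map', 'dog', 'sun', 'fig', 'tag', 'fog']
Checking which lines start with 's':
  Line 1: 'map' -> no
  Line 2: 'dog' -> no
  Line 3: 'sun' -> MATCH
  Line 4: 'fig' -> no
  Line 5: 'tag' -> no
  Line 6: 'fog' -> no
Matching lines: ['sun']
Count: 1

1


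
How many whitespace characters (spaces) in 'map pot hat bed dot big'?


\s matches whitespace characters (spaces, tabs, etc.).
Text: 'map pot hat bed dot big'
This text has 6 words separated by spaces.
Number of spaces = number of words - 1 = 6 - 1 = 5

5


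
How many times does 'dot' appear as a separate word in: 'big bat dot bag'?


Scanning each word for exact match 'dot':
  Word 1: 'big' -> no
  Word 2: 'bat' -> no
  Word 3: 'dot' -> MATCH
  Word 4: 'bag' -> no
Total matches: 1

1


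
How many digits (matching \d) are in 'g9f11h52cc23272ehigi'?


\d matches any digit 0-9.
Scanning 'g9f11h52cc23272ehigi':
  pos 1: '9' -> DIGIT
  pos 3: '1' -> DIGIT
  pos 4: '1' -> DIGIT
  pos 6: '5' -> DIGIT
  pos 7: '2' -> DIGIT
  pos 10: '2' -> DIGIT
  pos 11: '3' -> DIGIT
  pos 12: '2' -> DIGIT
  pos 13: '7' -> DIGIT
  pos 14: '2' -> DIGIT
Digits found: ['9', '1', '1', '5', '2', '2', '3', '2', '7', '2']
Total: 10

10


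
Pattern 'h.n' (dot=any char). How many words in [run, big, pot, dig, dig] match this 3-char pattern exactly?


Pattern 'h.n' means: starts with 'h', any single char, ends with 'n'.
Checking each word (must be exactly 3 chars):
  'run' (len=3): no
  'big' (len=3): no
  'pot' (len=3): no
  'dig' (len=3): no
  'dig' (len=3): no
Matching words: []
Total: 0

0


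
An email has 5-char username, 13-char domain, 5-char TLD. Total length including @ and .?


An email address has format: username@domain.tld
Username length: 5
'@' character: 1
Domain length: 13
'.' character: 1
TLD length: 5
Total = 5 + 1 + 13 + 1 + 5 = 25

25


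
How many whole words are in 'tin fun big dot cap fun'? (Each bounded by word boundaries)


Word boundaries (\b) mark the start/end of each word.
Text: 'tin fun big dot cap fun'
Splitting by whitespace:
  Word 1: 'tin'
  Word 2: 'fun'
  Word 3: 'big'
  Word 4: 'dot'
  Word 5: 'cap'
  Word 6: 'fun'
Total whole words: 6

6


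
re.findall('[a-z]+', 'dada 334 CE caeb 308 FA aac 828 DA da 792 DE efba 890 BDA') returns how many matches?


Pattern '[a-z]+' finds one or more lowercase letters.
Text: 'dada 334 CE caeb 308 FA aac 828 DA da 792 DE efba 890 BDA'
Scanning for matches:
  Match 1: 'dada'
  Match 2: 'caeb'
  Match 3: 'aac'
  Match 4: 'da'
  Match 5: 'efba'
Total matches: 5

5


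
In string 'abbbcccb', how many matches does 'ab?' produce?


Pattern 'ab?' matches 'a' optionally followed by 'b'.
String: 'abbbcccb'
Scanning left to right for 'a' then checking next char:
  Match 1: 'ab' (a followed by b)
Total matches: 1

1


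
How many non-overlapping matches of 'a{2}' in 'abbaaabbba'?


Pattern 'a{2}' matches exactly 2 consecutive a's (greedy, non-overlapping).
String: 'abbaaabbba'
Scanning for runs of a's:
  Run at pos 0: 'a' (length 1) -> 0 match(es)
  Run at pos 3: 'aaa' (length 3) -> 1 match(es)
  Run at pos 9: 'a' (length 1) -> 0 match(es)
Matches found: ['aa']
Total: 1

1


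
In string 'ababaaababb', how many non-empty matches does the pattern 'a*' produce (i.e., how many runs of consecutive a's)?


Pattern 'a*' matches zero or more a's. We want non-empty runs of consecutive a's.
String: 'ababaaababb'
Walking through the string to find runs of a's:
  Run 1: positions 0-0 -> 'a'
  Run 2: positions 2-2 -> 'a'
  Run 3: positions 4-6 -> 'aaa'
  Run 4: positions 8-8 -> 'a'
Non-empty runs found: ['a', 'a', 'aaa', 'a']
Count: 4

4


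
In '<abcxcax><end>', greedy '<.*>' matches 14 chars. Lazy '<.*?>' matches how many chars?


Greedy '<.*>' tries to match as MUCH as possible.
Lazy '<.*?>' tries to match as LITTLE as possible.

String: '<abcxcax><end>'
Greedy '<.*>' starts at first '<' and extends to the LAST '>': '<abcxcax><end>' (14 chars)
Lazy '<.*?>' starts at first '<' and stops at the FIRST '>': '<abcxcax>' (9 chars)

9


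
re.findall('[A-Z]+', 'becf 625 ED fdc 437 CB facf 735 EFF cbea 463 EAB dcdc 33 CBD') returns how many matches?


Pattern '[A-Z]+' finds one or more uppercase letters.
Text: 'becf 625 ED fdc 437 CB facf 735 EFF cbea 463 EAB dcdc 33 CBD'
Scanning for matches:
  Match 1: 'ED'
  Match 2: 'CB'
  Match 3: 'EFF'
  Match 4: 'EAB'
  Match 5: 'CBD'
Total matches: 5

5


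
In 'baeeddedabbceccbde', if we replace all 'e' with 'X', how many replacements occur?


re.sub('e', 'X', text) replaces every occurrence of 'e' with 'X'.
Text: 'baeeddedabbceccbde'
Scanning for 'e':
  pos 2: 'e' -> replacement #1
  pos 3: 'e' -> replacement #2
  pos 6: 'e' -> replacement #3
  pos 12: 'e' -> replacement #4
  pos 17: 'e' -> replacement #5
Total replacements: 5

5


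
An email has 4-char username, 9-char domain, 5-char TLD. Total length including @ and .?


An email address has format: username@domain.tld
Username length: 4
'@' character: 1
Domain length: 9
'.' character: 1
TLD length: 5
Total = 4 + 1 + 9 + 1 + 5 = 20

20


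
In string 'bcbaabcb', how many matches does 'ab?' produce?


Pattern 'ab?' matches 'a' optionally followed by 'b'.
String: 'bcbaabcb'
Scanning left to right for 'a' then checking next char:
  Match 1: 'a' (a not followed by b)
  Match 2: 'ab' (a followed by b)
Total matches: 2

2


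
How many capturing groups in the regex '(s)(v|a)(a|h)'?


To count capturing groups, count each '(' that starts a group.
Pattern: '(s)(v|a)(a|h)'
Walking through the pattern:
  Position 0: '(' -> group #1
  Position 3: '(' -> group #2
  Position 8: '(' -> group #3
Total capturing groups: 3

3


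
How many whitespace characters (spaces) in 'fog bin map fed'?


\s matches whitespace characters (spaces, tabs, etc.).
Text: 'fog bin map fed'
This text has 4 words separated by spaces.
Number of spaces = number of words - 1 = 4 - 1 = 3

3


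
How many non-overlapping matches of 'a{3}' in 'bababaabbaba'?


Pattern 'a{3}' matches exactly 3 consecutive a's (greedy, non-overlapping).
String: 'bababaabbaba'
Scanning for runs of a's:
  Run at pos 1: 'a' (length 1) -> 0 match(es)
  Run at pos 3: 'a' (length 1) -> 0 match(es)
  Run at pos 5: 'aa' (length 2) -> 0 match(es)
  Run at pos 9: 'a' (length 1) -> 0 match(es)
  Run at pos 11: 'a' (length 1) -> 0 match(es)
Matches found: []
Total: 0

0


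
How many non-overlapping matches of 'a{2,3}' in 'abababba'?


Pattern 'a{2,3}' matches between 2 and 3 consecutive a's (greedy).
String: 'abababba'
Finding runs of a's and applying greedy matching:
  Run at pos 0: 'a' (length 1)
  Run at pos 2: 'a' (length 1)
  Run at pos 4: 'a' (length 1)
  Run at pos 7: 'a' (length 1)
Matches: []
Count: 0

0


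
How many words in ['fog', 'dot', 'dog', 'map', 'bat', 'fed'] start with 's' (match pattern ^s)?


Pattern ^s anchors to start of word. Check which words begin with 's':
  'fog' -> no
  'dot' -> no
  'dog' -> no
  'map' -> no
  'bat' -> no
  'fed' -> no
Matching words: []
Count: 0

0


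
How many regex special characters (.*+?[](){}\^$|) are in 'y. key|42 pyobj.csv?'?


Regex special characters are: . * + ? [ ] ( ) { } \ ^ $ |
Scanning 'y. key|42 pyobj.csv?':
  pos 1: '.' -> SPECIAL
  pos 6: '|' -> SPECIAL
  pos 15: '.' -> SPECIAL
  pos 19: '?' -> SPECIAL
Special chars found: ['.', '|', '.', '?']
Total: 4

4


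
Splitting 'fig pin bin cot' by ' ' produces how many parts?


Splitting by ' ' breaks the string at each occurrence of the separator.
Text: 'fig pin bin cot'
Parts after split:
  Part 1: 'fig'
  Part 2: 'pin'
  Part 3: 'bin'
  Part 4: 'cot'
Total parts: 4

4


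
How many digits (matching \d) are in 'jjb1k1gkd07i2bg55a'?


\d matches any digit 0-9.
Scanning 'jjb1k1gkd07i2bg55a':
  pos 3: '1' -> DIGIT
  pos 5: '1' -> DIGIT
  pos 9: '0' -> DIGIT
  pos 10: '7' -> DIGIT
  pos 12: '2' -> DIGIT
  pos 15: '5' -> DIGIT
  pos 16: '5' -> DIGIT
Digits found: ['1', '1', '0', '7', '2', '5', '5']
Total: 7

7


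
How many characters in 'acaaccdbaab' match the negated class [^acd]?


Negated class [^acd] matches any char NOT in {a, c, d}
Scanning 'acaaccdbaab':
  pos 0: 'a' -> no (excluded)
  pos 1: 'c' -> no (excluded)
  pos 2: 'a' -> no (excluded)
  pos 3: 'a' -> no (excluded)
  pos 4: 'c' -> no (excluded)
  pos 5: 'c' -> no (excluded)
  pos 6: 'd' -> no (excluded)
  pos 7: 'b' -> MATCH
  pos 8: 'a' -> no (excluded)
  pos 9: 'a' -> no (excluded)
  pos 10: 'b' -> MATCH
Total matches: 2

2


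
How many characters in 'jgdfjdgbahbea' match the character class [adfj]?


Character class [adfj] matches any of: {a, d, f, j}
Scanning string 'jgdfjdgbahbea' character by character:
  pos 0: 'j' -> MATCH
  pos 1: 'g' -> no
  pos 2: 'd' -> MATCH
  pos 3: 'f' -> MATCH
  pos 4: 'j' -> MATCH
  pos 5: 'd' -> MATCH
  pos 6: 'g' -> no
  pos 7: 'b' -> no
  pos 8: 'a' -> MATCH
  pos 9: 'h' -> no
  pos 10: 'b' -> no
  pos 11: 'e' -> no
  pos 12: 'a' -> MATCH
Total matches: 7

7


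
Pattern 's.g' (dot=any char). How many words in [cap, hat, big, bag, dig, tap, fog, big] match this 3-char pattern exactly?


Pattern 's.g' means: starts with 's', any single char, ends with 'g'.
Checking each word (must be exactly 3 chars):
  'cap' (len=3): no
  'hat' (len=3): no
  'big' (len=3): no
  'bag' (len=3): no
  'dig' (len=3): no
  'tap' (len=3): no
  'fog' (len=3): no
  'big' (len=3): no
Matching words: []
Total: 0

0


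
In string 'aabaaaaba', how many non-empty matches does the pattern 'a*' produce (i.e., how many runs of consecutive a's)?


Pattern 'a*' matches zero or more a's. We want non-empty runs of consecutive a's.
String: 'aabaaaaba'
Walking through the string to find runs of a's:
  Run 1: positions 0-1 -> 'aa'
  Run 2: positions 3-6 -> 'aaaa'
  Run 3: positions 8-8 -> 'a'
Non-empty runs found: ['aa', 'aaaa', 'a']
Count: 3

3


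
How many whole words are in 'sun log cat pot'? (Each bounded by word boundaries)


Word boundaries (\b) mark the start/end of each word.
Text: 'sun log cat pot'
Splitting by whitespace:
  Word 1: 'sun'
  Word 2: 'log'
  Word 3: 'cat'
  Word 4: 'pot'
Total whole words: 4

4


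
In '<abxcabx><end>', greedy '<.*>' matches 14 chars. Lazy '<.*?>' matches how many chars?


Greedy '<.*>' tries to match as MUCH as possible.
Lazy '<.*?>' tries to match as LITTLE as possible.

String: '<abxcabx><end>'
Greedy '<.*>' starts at first '<' and extends to the LAST '>': '<abxcabx><end>' (14 chars)
Lazy '<.*?>' starts at first '<' and stops at the FIRST '>': '<abxcabx>' (9 chars)

9


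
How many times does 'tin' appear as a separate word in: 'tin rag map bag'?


Scanning each word for exact match 'tin':
  Word 1: 'tin' -> MATCH
  Word 2: 'rag' -> no
  Word 3: 'map' -> no
  Word 4: 'bag' -> no
Total matches: 1

1


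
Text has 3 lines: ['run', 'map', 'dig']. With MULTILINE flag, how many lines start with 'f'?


With MULTILINE flag, ^ matches the start of each line.
Lines: ['run', 'map', 'dig']
Checking which lines start with 'f':
  Line 1: 'run' -> no
  Line 2: 'map' -> no
  Line 3: 'dig' -> no
Matching lines: []
Count: 0

0


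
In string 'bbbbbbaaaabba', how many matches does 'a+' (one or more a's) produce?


Pattern 'a+' matches one or more consecutive a's.
String: 'bbbbbbaaaabba'
Scanning for runs of a:
  Match 1: 'aaaa' (length 4)
  Match 2: 'a' (length 1)
Total matches: 2

2


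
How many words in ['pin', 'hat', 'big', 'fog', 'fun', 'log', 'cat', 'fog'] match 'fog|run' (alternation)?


Alternation 'fog|run' matches either 'fog' or 'run'.
Checking each word:
  'pin' -> no
  'hat' -> no
  'big' -> no
  'fog' -> MATCH
  'fun' -> no
  'log' -> no
  'cat' -> no
  'fog' -> MATCH
Matches: ['fog', 'fog']
Count: 2

2


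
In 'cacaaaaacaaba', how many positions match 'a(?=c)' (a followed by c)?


Lookahead 'a(?=c)' matches 'a' only when followed by 'c'.
String: 'cacaaaaacaaba'
Checking each position where char is 'a':
  pos 1: 'a' -> MATCH (next='c')
  pos 3: 'a' -> no (next='a')
  pos 4: 'a' -> no (next='a')
  pos 5: 'a' -> no (next='a')
  pos 6: 'a' -> no (next='a')
  pos 7: 'a' -> MATCH (next='c')
  pos 9: 'a' -> no (next='a')
  pos 10: 'a' -> no (next='b')
Matching positions: [1, 7]
Count: 2

2


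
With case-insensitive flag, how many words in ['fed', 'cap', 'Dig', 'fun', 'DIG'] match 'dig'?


Case-insensitive matching: compare each word's lowercase form to 'dig'.
  'fed' -> lower='fed' -> no
  'cap' -> lower='cap' -> no
  'Dig' -> lower='dig' -> MATCH
  'fun' -> lower='fun' -> no
  'DIG' -> lower='dig' -> MATCH
Matches: ['Dig', 'DIG']
Count: 2

2


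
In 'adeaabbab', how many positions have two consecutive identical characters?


Looking for consecutive identical characters in 'adeaabbab':
  pos 0-1: 'a' vs 'd' -> different
  pos 1-2: 'd' vs 'e' -> different
  pos 2-3: 'e' vs 'a' -> different
  pos 3-4: 'a' vs 'a' -> MATCH ('aa')
  pos 4-5: 'a' vs 'b' -> different
  pos 5-6: 'b' vs 'b' -> MATCH ('bb')
  pos 6-7: 'b' vs 'a' -> different
  pos 7-8: 'a' vs 'b' -> different
Consecutive identical pairs: ['aa', 'bb']
Count: 2

2


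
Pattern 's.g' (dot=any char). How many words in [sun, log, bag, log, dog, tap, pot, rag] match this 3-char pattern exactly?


Pattern 's.g' means: starts with 's', any single char, ends with 'g'.
Checking each word (must be exactly 3 chars):
  'sun' (len=3): no
  'log' (len=3): no
  'bag' (len=3): no
  'log' (len=3): no
  'dog' (len=3): no
  'tap' (len=3): no
  'pot' (len=3): no
  'rag' (len=3): no
Matching words: []
Total: 0

0


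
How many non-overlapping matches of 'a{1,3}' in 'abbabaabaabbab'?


Pattern 'a{1,3}' matches between 1 and 3 consecutive a's (greedy).
String: 'abbabaabaabbab'
Finding runs of a's and applying greedy matching:
  Run at pos 0: 'a' (length 1)
  Run at pos 3: 'a' (length 1)
  Run at pos 5: 'aa' (length 2)
  Run at pos 8: 'aa' (length 2)
  Run at pos 12: 'a' (length 1)
Matches: ['a', 'a', 'aa', 'aa', 'a']
Count: 5

5


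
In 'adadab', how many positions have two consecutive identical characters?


Looking for consecutive identical characters in 'adadab':
  pos 0-1: 'a' vs 'd' -> different
  pos 1-2: 'd' vs 'a' -> different
  pos 2-3: 'a' vs 'd' -> different
  pos 3-4: 'd' vs 'a' -> different
  pos 4-5: 'a' vs 'b' -> different
Consecutive identical pairs: []
Count: 0

0


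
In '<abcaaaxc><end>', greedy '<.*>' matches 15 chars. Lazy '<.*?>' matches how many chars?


Greedy '<.*>' tries to match as MUCH as possible.
Lazy '<.*?>' tries to match as LITTLE as possible.

String: '<abcaaaxc><end>'
Greedy '<.*>' starts at first '<' and extends to the LAST '>': '<abcaaaxc><end>' (15 chars)
Lazy '<.*?>' starts at first '<' and stops at the FIRST '>': '<abcaaaxc>' (10 chars)

10


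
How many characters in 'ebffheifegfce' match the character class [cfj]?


Character class [cfj] matches any of: {c, f, j}
Scanning string 'ebffheifegfce' character by character:
  pos 0: 'e' -> no
  pos 1: 'b' -> no
  pos 2: 'f' -> MATCH
  pos 3: 'f' -> MATCH
  pos 4: 'h' -> no
  pos 5: 'e' -> no
  pos 6: 'i' -> no
  pos 7: 'f' -> MATCH
  pos 8: 'e' -> no
  pos 9: 'g' -> no
  pos 10: 'f' -> MATCH
  pos 11: 'c' -> MATCH
  pos 12: 'e' -> no
Total matches: 5

5


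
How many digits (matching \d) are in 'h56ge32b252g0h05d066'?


\d matches any digit 0-9.
Scanning 'h56ge32b252g0h05d066':
  pos 1: '5' -> DIGIT
  pos 2: '6' -> DIGIT
  pos 5: '3' -> DIGIT
  pos 6: '2' -> DIGIT
  pos 8: '2' -> DIGIT
  pos 9: '5' -> DIGIT
  pos 10: '2' -> DIGIT
  pos 12: '0' -> DIGIT
  pos 14: '0' -> DIGIT
  pos 15: '5' -> DIGIT
  pos 17: '0' -> DIGIT
  pos 18: '6' -> DIGIT
  pos 19: '6' -> DIGIT
Digits found: ['5', '6', '3', '2', '2', '5', '2', '0', '0', '5', '0', '6', '6']
Total: 13

13


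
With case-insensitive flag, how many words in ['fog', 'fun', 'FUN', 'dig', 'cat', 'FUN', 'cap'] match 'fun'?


Case-insensitive matching: compare each word's lowercase form to 'fun'.
  'fog' -> lower='fog' -> no
  'fun' -> lower='fun' -> MATCH
  'FUN' -> lower='fun' -> MATCH
  'dig' -> lower='dig' -> no
  'cat' -> lower='cat' -> no
  'FUN' -> lower='fun' -> MATCH
  'cap' -> lower='cap' -> no
Matches: ['fun', 'FUN', 'FUN']
Count: 3

3


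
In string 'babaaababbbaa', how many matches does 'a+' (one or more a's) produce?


Pattern 'a+' matches one or more consecutive a's.
String: 'babaaababbbaa'
Scanning for runs of a:
  Match 1: 'a' (length 1)
  Match 2: 'aaa' (length 3)
  Match 3: 'a' (length 1)
  Match 4: 'aa' (length 2)
Total matches: 4

4


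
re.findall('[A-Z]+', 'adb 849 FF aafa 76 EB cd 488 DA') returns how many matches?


Pattern '[A-Z]+' finds one or more uppercase letters.
Text: 'adb 849 FF aafa 76 EB cd 488 DA'
Scanning for matches:
  Match 1: 'FF'
  Match 2: 'EB'
  Match 3: 'DA'
Total matches: 3

3


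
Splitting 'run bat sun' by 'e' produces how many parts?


Splitting by 'e' breaks the string at each occurrence of the separator.
Text: 'run bat sun'
Parts after split:
  Part 1: 'run bat sun'
Total parts: 1

1


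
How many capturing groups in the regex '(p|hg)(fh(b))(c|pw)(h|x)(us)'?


To count capturing groups, count each '(' that starts a group.
Pattern: '(p|hg)(fh(b))(c|pw)(h|x)(us)'
Walking through the pattern:
  Position 0: '(' -> group #1
  Position 6: '(' -> group #2
  Position 9: '(' -> group #3
  Position 13: '(' -> group #4
  Position 19: '(' -> group #5
  Position 24: '(' -> group #6
Total capturing groups: 6

6


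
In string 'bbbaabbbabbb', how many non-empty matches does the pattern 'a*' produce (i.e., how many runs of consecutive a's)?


Pattern 'a*' matches zero or more a's. We want non-empty runs of consecutive a's.
String: 'bbbaabbbabbb'
Walking through the string to find runs of a's:
  Run 1: positions 3-4 -> 'aa'
  Run 2: positions 8-8 -> 'a'
Non-empty runs found: ['aa', 'a']
Count: 2

2


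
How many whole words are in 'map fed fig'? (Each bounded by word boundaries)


Word boundaries (\b) mark the start/end of each word.
Text: 'map fed fig'
Splitting by whitespace:
  Word 1: 'map'
  Word 2: 'fed'
  Word 3: 'fig'
Total whole words: 3

3


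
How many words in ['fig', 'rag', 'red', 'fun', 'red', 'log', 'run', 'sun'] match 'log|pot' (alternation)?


Alternation 'log|pot' matches either 'log' or 'pot'.
Checking each word:
  'fig' -> no
  'rag' -> no
  'red' -> no
  'fun' -> no
  'red' -> no
  'log' -> MATCH
  'run' -> no
  'sun' -> no
Matches: ['log']
Count: 1

1


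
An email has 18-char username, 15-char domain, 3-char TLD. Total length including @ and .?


An email address has format: username@domain.tld
Username length: 18
'@' character: 1
Domain length: 15
'.' character: 1
TLD length: 3
Total = 18 + 1 + 15 + 1 + 3 = 38

38


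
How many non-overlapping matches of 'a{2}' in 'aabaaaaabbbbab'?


Pattern 'a{2}' matches exactly 2 consecutive a's (greedy, non-overlapping).
String: 'aabaaaaabbbbab'
Scanning for runs of a's:
  Run at pos 0: 'aa' (length 2) -> 1 match(es)
  Run at pos 3: 'aaaaa' (length 5) -> 2 match(es)
  Run at pos 12: 'a' (length 1) -> 0 match(es)
Matches found: ['aa', 'aa', 'aa']
Total: 3

3


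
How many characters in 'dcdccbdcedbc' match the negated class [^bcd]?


Negated class [^bcd] matches any char NOT in {b, c, d}
Scanning 'dcdccbdcedbc':
  pos 0: 'd' -> no (excluded)
  pos 1: 'c' -> no (excluded)
  pos 2: 'd' -> no (excluded)
  pos 3: 'c' -> no (excluded)
  pos 4: 'c' -> no (excluded)
  pos 5: 'b' -> no (excluded)
  pos 6: 'd' -> no (excluded)
  pos 7: 'c' -> no (excluded)
  pos 8: 'e' -> MATCH
  pos 9: 'd' -> no (excluded)
  pos 10: 'b' -> no (excluded)
  pos 11: 'c' -> no (excluded)
Total matches: 1

1


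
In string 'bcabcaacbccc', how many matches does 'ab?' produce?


Pattern 'ab?' matches 'a' optionally followed by 'b'.
String: 'bcabcaacbccc'
Scanning left to right for 'a' then checking next char:
  Match 1: 'ab' (a followed by b)
  Match 2: 'a' (a not followed by b)
  Match 3: 'a' (a not followed by b)
Total matches: 3

3


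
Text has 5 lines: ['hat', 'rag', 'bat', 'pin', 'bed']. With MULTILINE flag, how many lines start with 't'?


With MULTILINE flag, ^ matches the start of each line.
Lines: ['hat', 'rag', 'bat', 'pin', 'bed']
Checking which lines start with 't':
  Line 1: 'hat' -> no
  Line 2: 'rag' -> no
  Line 3: 'bat' -> no
  Line 4: 'pin' -> no
  Line 5: 'bed' -> no
Matching lines: []
Count: 0

0


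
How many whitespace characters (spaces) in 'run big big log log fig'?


\s matches whitespace characters (spaces, tabs, etc.).
Text: 'run big big log log fig'
This text has 6 words separated by spaces.
Number of spaces = number of words - 1 = 6 - 1 = 5

5


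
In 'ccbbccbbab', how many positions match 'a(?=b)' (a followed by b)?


Lookahead 'a(?=b)' matches 'a' only when followed by 'b'.
String: 'ccbbccbbab'
Checking each position where char is 'a':
  pos 8: 'a' -> MATCH (next='b')
Matching positions: [8]
Count: 1

1


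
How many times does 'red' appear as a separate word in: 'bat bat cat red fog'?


Scanning each word for exact match 'red':
  Word 1: 'bat' -> no
  Word 2: 'bat' -> no
  Word 3: 'cat' -> no
  Word 4: 'red' -> MATCH
  Word 5: 'fog' -> no
Total matches: 1

1


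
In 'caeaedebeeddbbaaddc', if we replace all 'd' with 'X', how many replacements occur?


re.sub('d', 'X', text) replaces every occurrence of 'd' with 'X'.
Text: 'caeaedebeeddbbaaddc'
Scanning for 'd':
  pos 5: 'd' -> replacement #1
  pos 10: 'd' -> replacement #2
  pos 11: 'd' -> replacement #3
  pos 16: 'd' -> replacement #4
  pos 17: 'd' -> replacement #5
Total replacements: 5

5


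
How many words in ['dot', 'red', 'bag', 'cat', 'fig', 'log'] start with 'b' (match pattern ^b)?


Pattern ^b anchors to start of word. Check which words begin with 'b':
  'dot' -> no
  'red' -> no
  'bag' -> MATCH (starts with 'b')
  'cat' -> no
  'fig' -> no
  'log' -> no
Matching words: ['bag']
Count: 1

1


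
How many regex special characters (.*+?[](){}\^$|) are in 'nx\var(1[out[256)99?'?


Regex special characters are: . * + ? [ ] ( ) { } \ ^ $ |
Scanning 'nx\var(1[out[256)99?':
  pos 2: '\' -> SPECIAL
  pos 6: '(' -> SPECIAL
  pos 8: '[' -> SPECIAL
  pos 12: '[' -> SPECIAL
  pos 16: ')' -> SPECIAL
  pos 19: '?' -> SPECIAL
Special chars found: ['\\', '(', '[', '[', ')', '?']
Total: 6

6


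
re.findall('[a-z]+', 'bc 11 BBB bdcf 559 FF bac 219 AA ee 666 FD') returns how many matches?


Pattern '[a-z]+' finds one or more lowercase letters.
Text: 'bc 11 BBB bdcf 559 FF bac 219 AA ee 666 FD'
Scanning for matches:
  Match 1: 'bc'
  Match 2: 'bdcf'
  Match 3: 'bac'
  Match 4: 'ee'
Total matches: 4

4


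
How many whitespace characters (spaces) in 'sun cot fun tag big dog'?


\s matches whitespace characters (spaces, tabs, etc.).
Text: 'sun cot fun tag big dog'
This text has 6 words separated by spaces.
Number of spaces = number of words - 1 = 6 - 1 = 5

5


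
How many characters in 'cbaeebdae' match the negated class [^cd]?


Negated class [^cd] matches any char NOT in {c, d}
Scanning 'cbaeebdae':
  pos 0: 'c' -> no (excluded)
  pos 1: 'b' -> MATCH
  pos 2: 'a' -> MATCH
  pos 3: 'e' -> MATCH
  pos 4: 'e' -> MATCH
  pos 5: 'b' -> MATCH
  pos 6: 'd' -> no (excluded)
  pos 7: 'a' -> MATCH
  pos 8: 'e' -> MATCH
Total matches: 7

7


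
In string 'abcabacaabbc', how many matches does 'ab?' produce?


Pattern 'ab?' matches 'a' optionally followed by 'b'.
String: 'abcabacaabbc'
Scanning left to right for 'a' then checking next char:
  Match 1: 'ab' (a followed by b)
  Match 2: 'ab' (a followed by b)
  Match 3: 'a' (a not followed by b)
  Match 4: 'a' (a not followed by b)
  Match 5: 'ab' (a followed by b)
Total matches: 5

5


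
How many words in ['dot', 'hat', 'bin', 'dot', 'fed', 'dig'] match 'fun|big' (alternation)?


Alternation 'fun|big' matches either 'fun' or 'big'.
Checking each word:
  'dot' -> no
  'hat' -> no
  'bin' -> no
  'dot' -> no
  'fed' -> no
  'dig' -> no
Matches: []
Count: 0

0


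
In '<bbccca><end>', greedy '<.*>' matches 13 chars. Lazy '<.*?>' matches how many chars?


Greedy '<.*>' tries to match as MUCH as possible.
Lazy '<.*?>' tries to match as LITTLE as possible.

String: '<bbccca><end>'
Greedy '<.*>' starts at first '<' and extends to the LAST '>': '<bbccca><end>' (13 chars)
Lazy '<.*?>' starts at first '<' and stops at the FIRST '>': '<bbccca>' (8 chars)

8


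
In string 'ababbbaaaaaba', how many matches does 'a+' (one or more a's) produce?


Pattern 'a+' matches one or more consecutive a's.
String: 'ababbbaaaaaba'
Scanning for runs of a:
  Match 1: 'a' (length 1)
  Match 2: 'a' (length 1)
  Match 3: 'aaaaa' (length 5)
  Match 4: 'a' (length 1)
Total matches: 4

4


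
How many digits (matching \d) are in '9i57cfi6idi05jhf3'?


\d matches any digit 0-9.
Scanning '9i57cfi6idi05jhf3':
  pos 0: '9' -> DIGIT
  pos 2: '5' -> DIGIT
  pos 3: '7' -> DIGIT
  pos 7: '6' -> DIGIT
  pos 11: '0' -> DIGIT
  pos 12: '5' -> DIGIT
  pos 16: '3' -> DIGIT
Digits found: ['9', '5', '7', '6', '0', '5', '3']
Total: 7

7


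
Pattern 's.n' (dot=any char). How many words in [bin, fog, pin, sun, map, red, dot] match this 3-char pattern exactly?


Pattern 's.n' means: starts with 's', any single char, ends with 'n'.
Checking each word (must be exactly 3 chars):
  'bin' (len=3): no
  'fog' (len=3): no
  'pin' (len=3): no
  'sun' (len=3): MATCH
  'map' (len=3): no
  'red' (len=3): no
  'dot' (len=3): no
Matching words: ['sun']
Total: 1

1


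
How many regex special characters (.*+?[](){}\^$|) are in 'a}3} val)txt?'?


Regex special characters are: . * + ? [ ] ( ) { } \ ^ $ |
Scanning 'a}3} val)txt?':
  pos 1: '}' -> SPECIAL
  pos 3: '}' -> SPECIAL
  pos 8: ')' -> SPECIAL
  pos 12: '?' -> SPECIAL
Special chars found: ['}', '}', ')', '?']
Total: 4

4


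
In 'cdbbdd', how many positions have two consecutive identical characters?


Looking for consecutive identical characters in 'cdbbdd':
  pos 0-1: 'c' vs 'd' -> different
  pos 1-2: 'd' vs 'b' -> different
  pos 2-3: 'b' vs 'b' -> MATCH ('bb')
  pos 3-4: 'b' vs 'd' -> different
  pos 4-5: 'd' vs 'd' -> MATCH ('dd')
Consecutive identical pairs: ['bb', 'dd']
Count: 2

2


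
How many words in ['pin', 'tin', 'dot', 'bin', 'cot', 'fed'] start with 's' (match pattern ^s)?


Pattern ^s anchors to start of word. Check which words begin with 's':
  'pin' -> no
  'tin' -> no
  'dot' -> no
  'bin' -> no
  'cot' -> no
  'fed' -> no
Matching words: []
Count: 0

0


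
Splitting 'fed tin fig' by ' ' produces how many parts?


Splitting by ' ' breaks the string at each occurrence of the separator.
Text: 'fed tin fig'
Parts after split:
  Part 1: 'fed'
  Part 2: 'tin'
  Part 3: 'fig'
Total parts: 3

3


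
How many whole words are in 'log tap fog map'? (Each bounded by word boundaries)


Word boundaries (\b) mark the start/end of each word.
Text: 'log tap fog map'
Splitting by whitespace:
  Word 1: 'log'
  Word 2: 'tap'
  Word 3: 'fog'
  Word 4: 'map'
Total whole words: 4

4


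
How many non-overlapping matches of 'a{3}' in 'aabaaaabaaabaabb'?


Pattern 'a{3}' matches exactly 3 consecutive a's (greedy, non-overlapping).
String: 'aabaaaabaaabaabb'
Scanning for runs of a's:
  Run at pos 0: 'aa' (length 2) -> 0 match(es)
  Run at pos 3: 'aaaa' (length 4) -> 1 match(es)
  Run at pos 8: 'aaa' (length 3) -> 1 match(es)
  Run at pos 12: 'aa' (length 2) -> 0 match(es)
Matches found: ['aaa', 'aaa']
Total: 2

2


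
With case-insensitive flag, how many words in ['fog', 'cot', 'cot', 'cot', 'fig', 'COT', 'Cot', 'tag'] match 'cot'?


Case-insensitive matching: compare each word's lowercase form to 'cot'.
  'fog' -> lower='fog' -> no
  'cot' -> lower='cot' -> MATCH
  'cot' -> lower='cot' -> MATCH
  'cot' -> lower='cot' -> MATCH
  'fig' -> lower='fig' -> no
  'COT' -> lower='cot' -> MATCH
  'Cot' -> lower='cot' -> MATCH
  'tag' -> lower='tag' -> no
Matches: ['cot', 'cot', 'cot', 'COT', 'Cot']
Count: 5

5


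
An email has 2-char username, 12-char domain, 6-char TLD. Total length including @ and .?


An email address has format: username@domain.tld
Username length: 2
'@' character: 1
Domain length: 12
'.' character: 1
TLD length: 6
Total = 2 + 1 + 12 + 1 + 6 = 22

22


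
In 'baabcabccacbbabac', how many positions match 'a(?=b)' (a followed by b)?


Lookahead 'a(?=b)' matches 'a' only when followed by 'b'.
String: 'baabcabccacbbabac'
Checking each position where char is 'a':
  pos 1: 'a' -> no (next='a')
  pos 2: 'a' -> MATCH (next='b')
  pos 5: 'a' -> MATCH (next='b')
  pos 9: 'a' -> no (next='c')
  pos 13: 'a' -> MATCH (next='b')
  pos 15: 'a' -> no (next='c')
Matching positions: [2, 5, 13]
Count: 3

3


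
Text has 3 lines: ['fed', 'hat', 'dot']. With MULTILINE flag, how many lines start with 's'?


With MULTILINE flag, ^ matches the start of each line.
Lines: ['fed', 'hat', 'dot']
Checking which lines start with 's':
  Line 1: 'fed' -> no
  Line 2: 'hat' -> no
  Line 3: 'dot' -> no
Matching lines: []
Count: 0

0


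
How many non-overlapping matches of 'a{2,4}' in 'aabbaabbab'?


Pattern 'a{2,4}' matches between 2 and 4 consecutive a's (greedy).
String: 'aabbaabbab'
Finding runs of a's and applying greedy matching:
  Run at pos 0: 'aa' (length 2)
  Run at pos 4: 'aa' (length 2)
  Run at pos 8: 'a' (length 1)
Matches: ['aa', 'aa']
Count: 2

2


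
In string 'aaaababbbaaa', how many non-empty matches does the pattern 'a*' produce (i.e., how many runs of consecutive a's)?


Pattern 'a*' matches zero or more a's. We want non-empty runs of consecutive a's.
String: 'aaaababbbaaa'
Walking through the string to find runs of a's:
  Run 1: positions 0-3 -> 'aaaa'
  Run 2: positions 5-5 -> 'a'
  Run 3: positions 9-11 -> 'aaa'
Non-empty runs found: ['aaaa', 'a', 'aaa']
Count: 3

3
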